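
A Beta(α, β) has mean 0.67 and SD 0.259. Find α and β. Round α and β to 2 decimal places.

α = 1.54, β = 0.76

Variance = 0.259² = 0.067081. The moment-matching identity α+β = μ(1−μ)/Var − 1 gives
α+β = 0.2211/0.067081 − 1 = 2.2960, so α = μ·2.2960 = 1.54 and β = (1−μ)·2.2960 = 0.76.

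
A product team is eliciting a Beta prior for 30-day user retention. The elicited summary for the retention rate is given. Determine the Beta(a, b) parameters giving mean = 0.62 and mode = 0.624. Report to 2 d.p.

a = 38.44, b = 23.56

Let s = a+b. Mean gives a = μs = 0.62s; mode gives (a−1)/(s−2) = 0.624.
Substituting: 0.62s − 1 = 0.624(s−2) = 0.624s − 1.248, so -0.004s = -0.248 and s = 62.0000.
Then a = 0.62×62.0000 = 38.44 and b = s−a = 23.56.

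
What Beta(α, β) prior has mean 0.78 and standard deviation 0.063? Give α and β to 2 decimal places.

σ² = 0.063² = 0.003969.
With s = α+β, Var = μ(1−μ)/(s+1), so s+1 = (0.78×0.22)/0.003969 = 43.2351 and s = 42.2351.
α = μs = 32.94, β = (1−μ)s = 9.29.

α = 32.94, β = 9.29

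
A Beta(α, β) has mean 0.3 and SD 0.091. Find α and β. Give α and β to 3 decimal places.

First σ² = 0.008281. Setting α = μn, β = (1−μ)n with n = α+β,
μ(1−μ)/(n+1) = 0.008281 ⇒ n+1 = 0.21/0.008281 = 25.3593 ⇒ n = 24.3593.
Hence α = 0.3×24.3593 = 7.308, β = 0.7×24.3593 = 17.051.

α = 7.308, β = 17.051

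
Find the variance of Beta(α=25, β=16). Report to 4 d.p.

α+β = 41 and αβ = 400, so Var = αβ/[(α+β)²(α+β+1)] = 400/70602 = 0.0057.

0.0057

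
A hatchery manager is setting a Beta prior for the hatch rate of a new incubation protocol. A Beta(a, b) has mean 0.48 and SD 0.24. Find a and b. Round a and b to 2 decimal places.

a = 1.60, b = 1.73

Variance = 0.24² = 0.0576. The moment-matching identity a+b = μ(1−μ)/Var − 1 gives
a+b = 0.2496/0.0576 − 1 = 3.3333, so a = μ·3.3333 = 1.60 and b = (1−μ)·3.3333 = 1.73.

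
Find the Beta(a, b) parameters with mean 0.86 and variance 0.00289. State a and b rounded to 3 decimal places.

a = 34.968, b = 5.693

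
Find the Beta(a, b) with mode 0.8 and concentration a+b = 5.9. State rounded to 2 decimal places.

Since the density peak of Beta(a,b) is at (a−1)/(a+b−2),
a = 1 + 0.8(5.9−2) = 4.12 and b = 5.9 − 4.12 = 1.78.

a = 4.12, b = 1.78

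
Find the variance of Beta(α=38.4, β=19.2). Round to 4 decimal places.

Var = αβ/[(α+β)²(α+β+1)] = (38.4×19.2)/(57.6²×58.6) = 737.28/194420.736 = 0.0038.

0.0038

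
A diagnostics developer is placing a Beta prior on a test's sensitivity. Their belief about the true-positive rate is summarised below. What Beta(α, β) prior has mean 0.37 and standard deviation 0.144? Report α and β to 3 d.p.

Variance = 0.144² = 0.020736. The moment-matching identity α+β = μ(1−μ)/Var − 1 gives
α+β = 0.2331/0.020736 − 1 = 10.2413, so α = μ·10.2413 = 3.789 and β = (1−μ)·10.2413 = 6.452.

α = 3.789, β = 6.452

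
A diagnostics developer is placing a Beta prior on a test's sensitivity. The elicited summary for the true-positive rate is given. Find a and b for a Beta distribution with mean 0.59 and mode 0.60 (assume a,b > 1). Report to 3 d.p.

a = 11.800, b = 8.200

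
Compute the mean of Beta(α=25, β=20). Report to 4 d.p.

0.5556

The Beta mean is α/(α+β) = 25/(25+20) = 0.5556.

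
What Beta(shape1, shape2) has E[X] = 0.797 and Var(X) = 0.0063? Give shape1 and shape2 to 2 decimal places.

shape1 = 19.67, shape2 = 5.01

Write ν = shape1+shape2; then shape1 = μν and Var = μ(1−μ)/(ν+1).
ν = μ(1−μ)/Var − 1 = 0.161791/0.0063 − 1 = 24.6811.
shape1 = 0.797·24.6811 = 19.67, shape2 = 0.203·24.6811 = 5.01.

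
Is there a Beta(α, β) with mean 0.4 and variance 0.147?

Yes

A Beta with mean μ has variance μ(1−μ)/(α+β+1) < μ(1−μ).
Here μ(1−μ) = 0.4×0.6 = 0.24, and 0.147 < 0.24.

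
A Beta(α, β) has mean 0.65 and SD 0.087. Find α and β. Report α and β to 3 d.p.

First σ² = 0.007569. Setting α = μn, β = (1−μ)n with n = α+β,
μ(1−μ)/(n+1) = 0.007569 ⇒ n+1 = 0.2275/0.007569 = 30.0568 ⇒ n = 29.0568.
Hence α = 0.65×29.0568 = 18.887, β = 0.35×29.0568 = 10.170.

α = 18.887, β = 10.170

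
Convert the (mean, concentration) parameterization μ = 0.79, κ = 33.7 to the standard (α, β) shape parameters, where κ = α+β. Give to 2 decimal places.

Split κ in proportion μ : (1−μ): α = 0.79·33.7 = 26.62, β = 33.7 − 26.62 = 7.08.

α = 26.62, β = 7.08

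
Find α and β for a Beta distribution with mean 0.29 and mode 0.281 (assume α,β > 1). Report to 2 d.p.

With s = α+β: μ = α/s and mode = (α−1)/(s−2). Eliminating α = μs,
μs − 1 = m(s−2) ⇒ s(μ−m) = 1−2m ⇒ s = 0.438/0.009 = 48.6667.
So α = μs = 14.11, β = (1−μ)s = 34.55.

α = 14.11, β = 34.55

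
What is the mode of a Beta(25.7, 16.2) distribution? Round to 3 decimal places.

0.619

The density x^(α−1)(1−x)^(β−1) is maximised at (α−1)/(α+β−2) = 24.7/39.9 = 0.619.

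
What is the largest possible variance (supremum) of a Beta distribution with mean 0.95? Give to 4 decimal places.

For fixed mean μ the Beta variance is μ(1−μ)/(α+β+1), increasing as α+β decreases.
Its least upper bound (not attained) is μ(1−μ) = 0.95·0.05 = 0.0475.

0.0475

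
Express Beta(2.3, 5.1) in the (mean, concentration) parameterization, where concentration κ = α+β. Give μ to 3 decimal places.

μ = 0.311, κ = 7.4

κ = α+β = 2.3+5.1 = 7.4; μ = α/κ = 2.3/7.4 = 0.311.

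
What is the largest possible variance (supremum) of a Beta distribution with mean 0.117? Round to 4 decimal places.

0.1033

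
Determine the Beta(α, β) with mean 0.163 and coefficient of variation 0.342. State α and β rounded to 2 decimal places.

σ = CV·μ = 0.342×0.163 = 0.05575, so σ² = 0.003108.
s+1 = μ(1−μ)/σ² = 0.136431/0.003108 = 43.9021, so s = α+β = 42.9021.
α = μs = 6.99, β = (1−μ)s = 35.91.

α = 6.99, β = 35.91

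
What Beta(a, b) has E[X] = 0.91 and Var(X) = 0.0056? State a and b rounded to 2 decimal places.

a = 12.40, b = 1.23

Let s = a+b. The Beta variance is μ(1−μ)/(s+1).
So s+1 = μ(1−μ)/σ² = (0.91×0.09)/0.0056 = 0.0819/0.0056 = 14.6250, giving s = 13.6250.
Then a = μs = 0.91×13.6250 = 12.40 and b = (1−μ)s = 0.09×13.6250 = 1.23.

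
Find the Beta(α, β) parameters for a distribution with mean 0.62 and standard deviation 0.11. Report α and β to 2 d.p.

Variance = 0.11² = 0.0121. The moment-matching identity α+β = μ(1−μ)/Var − 1 gives
α+β = 0.2356/0.0121 − 1 = 18.4711, so α = μ·18.4711 = 11.45 and β = (1−μ)·18.4711 = 7.02.

α = 11.45, β = 7.02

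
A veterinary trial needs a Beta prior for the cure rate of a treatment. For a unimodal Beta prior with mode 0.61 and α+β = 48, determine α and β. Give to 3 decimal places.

α = 29.060, β = 18.940

For α,β>1 the mode is (α−1)/(α+β−2), so α = mode·(κ−2)+1 = 0.61×46+1 = 29.060.
And β = (1−mode)·(κ−2)+1 = 0.39×46+1 = 18.940.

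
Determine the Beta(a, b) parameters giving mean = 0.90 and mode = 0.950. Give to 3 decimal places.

With s = a+b: μ = a/s and mode = (a−1)/(s−2). Eliminating a = μs,
μs − 1 = m(s−2) ⇒ s(μ−m) = 1−2m ⇒ s = -0.900/-0.050 = 18.0000.
So a = μs = 16.200, b = (1−μ)s = 1.800.

a = 16.200, b = 1.800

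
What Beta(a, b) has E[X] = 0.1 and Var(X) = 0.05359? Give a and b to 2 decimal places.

a = 0.07, b = 0.61

By moment matching, a+b = μ(1−μ)/σ² − 1 = (0.1·0.9)/0.05359 − 1 = 1.6794 − 1 = 0.6794.
Since a/(a+b) = μ, a = 0.1·0.6794 = 0.07 and b = 0.9·0.6794 = 0.61.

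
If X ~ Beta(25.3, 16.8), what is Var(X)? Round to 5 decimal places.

μ = 25.3/42.1 = 0.600950; Var = μ(1−μ)/(α+β+1) = 0.2398091/43.1 = 0.00556.

0.00556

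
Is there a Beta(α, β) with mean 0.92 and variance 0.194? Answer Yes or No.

No

The Beta variance bound is σ² < μ(1−μ).
Here μ(1−μ) = 0.92×0.08 = 0.0736, and 0.194 ≥ 0.0736.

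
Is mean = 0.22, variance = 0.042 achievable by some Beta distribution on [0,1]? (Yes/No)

Yes

The Beta variance bound is σ² < μ(1−μ).
Here μ(1−μ) = 0.22×0.78 = 0.1716, and 0.042 < 0.1716.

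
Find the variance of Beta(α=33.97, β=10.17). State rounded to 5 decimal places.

μ = 33.97/44.14 = 0.769597; Var = μ(1−μ)/(α+β+1) = 0.1773176/45.14 = 0.00393.

0.00393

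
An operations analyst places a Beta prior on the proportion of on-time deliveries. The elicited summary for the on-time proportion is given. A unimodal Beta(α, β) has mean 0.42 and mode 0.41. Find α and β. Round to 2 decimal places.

With s = α+β: μ = α/s and mode = (α−1)/(s−2). Eliminating α = μs,
μs − 1 = m(s−2) ⇒ s(μ−m) = 1−2m ⇒ s = 0.18/0.01 = 18.0000.
So α = μs = 7.56, β = (1−μ)s = 10.44.

α = 7.56, β = 10.44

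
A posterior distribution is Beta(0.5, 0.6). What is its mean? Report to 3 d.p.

0.455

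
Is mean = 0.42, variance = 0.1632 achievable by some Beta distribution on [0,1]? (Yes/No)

The Beta variance bound is σ² < μ(1−μ).
Here μ(1−μ) = 0.42×0.58 = 0.2436, and 0.1632 < 0.2436.

Yes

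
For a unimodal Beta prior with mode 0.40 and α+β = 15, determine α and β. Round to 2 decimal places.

α = 6.20, β = 8.80

Mode = (α−1)/(κ−2) with κ = α+β, so α−1 = 0.40·13 = 5.20.
α = 6.20; β = κ − α = 8.80.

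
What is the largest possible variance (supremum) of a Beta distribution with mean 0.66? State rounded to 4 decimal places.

Var = μ(1−μ)/(α+β+1), which approaches μ(1−μ) as α+β → 0.
So the supremum is μ(1−μ) = 0.66×0.34 = 0.2244.

0.2244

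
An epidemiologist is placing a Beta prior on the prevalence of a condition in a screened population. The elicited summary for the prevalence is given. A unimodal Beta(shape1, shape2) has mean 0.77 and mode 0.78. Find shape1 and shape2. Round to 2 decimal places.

shape1 = 43.12, shape2 = 12.88

With s = shape1+shape2: μ = shape1/s and mode = (shape1−1)/(s−2). Eliminating shape1 = μs,
μs − 1 = m(s−2) ⇒ s(μ−m) = 1−2m ⇒ s = -0.56/-0.01 = 56.0000.
So shape1 = μs = 43.12, shape2 = (1−μ)s = 12.88.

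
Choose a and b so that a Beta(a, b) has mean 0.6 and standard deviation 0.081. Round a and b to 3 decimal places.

Variance = 0.081² = 0.006561. The moment-matching identity a+b = μ(1−μ)/Var − 1 gives
a+b = 0.24/0.006561 − 1 = 35.5798, so a = μ·35.5798 = 21.348 and b = (1−μ)·35.5798 = 14.232.

a = 21.348, b = 14.232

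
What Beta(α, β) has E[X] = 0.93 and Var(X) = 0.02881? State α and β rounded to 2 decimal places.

α = 1.17, β = 0.09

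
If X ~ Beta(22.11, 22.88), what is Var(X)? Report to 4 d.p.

Var = αβ/[(α+β)²(α+β+1)] = (22.11×22.88)/(44.99²×45.99) = 505.8768/93088.363599 = 0.0054.

0.0054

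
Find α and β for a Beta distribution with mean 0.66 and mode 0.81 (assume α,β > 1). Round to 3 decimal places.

Let s = α+β. Mean gives α = μs = 0.66s; mode gives (α−1)/(s−2) = 0.81.
Substituting: 0.66s − 1 = 0.81(s−2) = 0.81s − 1.62, so -0.15s = -0.62 and s = 4.1333.
Then α = 0.66×4.1333 = 2.728 and β = s−α = 1.405.

α = 2.728, β = 1.405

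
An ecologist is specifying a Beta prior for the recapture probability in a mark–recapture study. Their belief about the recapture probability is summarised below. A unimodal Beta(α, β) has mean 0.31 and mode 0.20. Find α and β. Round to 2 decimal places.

α = 1.69, β = 3.76

Let s = α+β. Mean gives α = μs = 0.31s; mode gives (α−1)/(s−2) = 0.20.
Substituting: 0.31s − 1 = 0.20(s−2) = 0.20s − 0.40, so 0.11s = 0.60 and s = 5.4545.
Then α = 0.31×5.4545 = 1.69 and β = s−α = 3.76.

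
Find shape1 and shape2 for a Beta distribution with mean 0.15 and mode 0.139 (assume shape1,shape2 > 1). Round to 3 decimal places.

Let s = shape1+shape2. Mean gives shape1 = μs = 0.15s; mode gives (shape1−1)/(s−2) = 0.139.
Substituting: 0.15s − 1 = 0.139(s−2) = 0.139s − 0.278, so 0.011s = 0.722 and s = 65.6364.
Then shape1 = 0.15×65.6364 = 9.845 and shape2 = s−shape1 = 55.791.

shape1 = 9.845, shape2 = 55.791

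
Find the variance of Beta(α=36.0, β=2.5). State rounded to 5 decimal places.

0.00154

α+β = 38.5 and αβ = 90.00, so Var = αβ/[(α+β)²(α+β+1)] = 90.00/58548.875 = 0.00154.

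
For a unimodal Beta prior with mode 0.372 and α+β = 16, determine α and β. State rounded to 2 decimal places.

α = 6.21, β = 9.79

Mode = (α−1)/(κ−2) with κ = α+β, so α−1 = 0.372·14 = 5.21.
α = 6.21; β = κ − α = 9.79.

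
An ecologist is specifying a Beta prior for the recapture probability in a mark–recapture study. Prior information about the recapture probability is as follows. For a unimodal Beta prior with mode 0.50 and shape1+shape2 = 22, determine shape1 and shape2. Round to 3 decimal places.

Mode = (shape1−1)/(κ−2) with κ = shape1+shape2, so shape1−1 = 0.50·20 = 10.000.
shape1 = 11.000; shape2 = κ − shape1 = 11.000.

shape1 = 11.000, shape2 = 11.000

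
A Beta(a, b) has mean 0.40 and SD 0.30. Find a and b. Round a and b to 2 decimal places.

a = 0.67, b = 1.00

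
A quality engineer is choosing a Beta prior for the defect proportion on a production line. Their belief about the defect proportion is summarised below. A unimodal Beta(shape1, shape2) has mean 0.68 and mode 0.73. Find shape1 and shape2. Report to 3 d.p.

shape1 = 6.256, shape2 = 2.944

With s = shape1+shape2: μ = shape1/s and mode = (shape1−1)/(s−2). Eliminating shape1 = μs,
μs − 1 = m(s−2) ⇒ s(μ−m) = 1−2m ⇒ s = -0.46/-0.05 = 9.2000.
So shape1 = μs = 6.256, shape2 = (1−μ)s = 2.944.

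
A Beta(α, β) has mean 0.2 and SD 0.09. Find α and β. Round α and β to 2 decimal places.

α = 3.75, β = 15.00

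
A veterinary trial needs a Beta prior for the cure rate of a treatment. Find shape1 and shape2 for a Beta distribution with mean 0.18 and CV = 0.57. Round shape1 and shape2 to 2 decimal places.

shape1 = 2.34, shape2 = 10.68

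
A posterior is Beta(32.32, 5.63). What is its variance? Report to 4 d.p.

α+β = 37.95 and αβ = 181.9616, so Var = αβ/[(α+β)²(α+β+1)] = 181.9616/56095.887375 = 0.0032.

0.0032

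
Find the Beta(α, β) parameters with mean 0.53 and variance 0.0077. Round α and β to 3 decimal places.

Write ν = α+β; then α = μν and Var = μ(1−μ)/(ν+1).
ν = μ(1−μ)/Var − 1 = 0.2491/0.0077 − 1 = 31.3506.
α = 0.53·31.3506 = 16.616, β = 0.47·31.3506 = 14.735.

α = 16.616, β = 14.735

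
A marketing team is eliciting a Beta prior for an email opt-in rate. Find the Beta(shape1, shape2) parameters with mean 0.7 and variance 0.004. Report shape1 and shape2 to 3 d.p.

shape1 = 36.050, shape2 = 15.450

By moment matching, shape1+shape2 = μ(1−μ)/σ² − 1 = (0.7·0.3)/0.004 − 1 = 52.5000 − 1 = 51.5000.
Since shape1/(shape1+shape2) = μ, shape1 = 0.7·51.5000 = 36.050 and shape2 = 0.3·51.5000 = 15.450.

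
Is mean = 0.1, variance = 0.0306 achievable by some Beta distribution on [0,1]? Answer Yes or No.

Yes

A Beta with mean μ has variance μ(1−μ)/(α+β+1) < μ(1−μ).
Here μ(1−μ) = 0.1×0.9 = 0.09, and 0.0306 < 0.09.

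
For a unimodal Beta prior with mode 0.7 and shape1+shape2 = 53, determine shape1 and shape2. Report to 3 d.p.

For shape1,shape2>1 the mode is (shape1−1)/(shape1+shape2−2), so shape1 = mode·(κ−2)+1 = 0.7×51+1 = 36.700.
And shape2 = (1−mode)·(κ−2)+1 = 0.3×51+1 = 16.300.

shape1 = 36.700, shape2 = 16.300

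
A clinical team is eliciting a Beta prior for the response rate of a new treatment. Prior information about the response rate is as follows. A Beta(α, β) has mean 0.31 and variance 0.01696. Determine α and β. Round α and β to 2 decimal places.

Let s = α+β. The Beta variance is μ(1−μ)/(s+1).
So s+1 = μ(1−μ)/σ² = (0.31×0.69)/0.01696 = 0.2139/0.01696 = 12.6120, giving s = 11.6120.
Then α = μs = 0.31×11.6120 = 3.60 and β = (1−μ)s = 0.69×11.6120 = 8.01.

α = 3.60, β = 8.01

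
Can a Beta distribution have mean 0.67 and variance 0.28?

No

For any Beta, Var(X) < E[X]·(1−E[X]).
Here μ(1−μ) = 0.67×0.33 = 0.2211, and 0.28 ≥ 0.2211.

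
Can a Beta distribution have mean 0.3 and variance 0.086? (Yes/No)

The Beta variance bound is σ² < μ(1−μ).
Here μ(1−μ) = 0.3×0.7 = 0.21, and 0.086 < 0.21.

Yes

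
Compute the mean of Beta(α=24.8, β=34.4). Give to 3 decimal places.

0.419

The Beta mean is α/(α+β) = 24.8/(24.8+34.4) = 0.419.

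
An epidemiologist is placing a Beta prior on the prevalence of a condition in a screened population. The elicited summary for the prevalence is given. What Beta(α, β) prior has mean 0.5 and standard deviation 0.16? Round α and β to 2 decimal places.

Variance = 0.16² = 0.0256. The moment-matching identity α+β = μ(1−μ)/Var − 1 gives
α+β = 0.25/0.0256 − 1 = 8.7656, so α = μ·8.7656 = 4.38 and β = (1−μ)·8.7656 = 4.38.

α = 4.38, β = 4.38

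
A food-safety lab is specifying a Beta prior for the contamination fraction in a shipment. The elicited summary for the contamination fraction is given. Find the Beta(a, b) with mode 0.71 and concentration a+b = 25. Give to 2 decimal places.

Since the density peak of Beta(a,b) is at (a−1)/(a+b−2),
a = 1 + 0.71(25−2) = 17.33 and b = 25 − 17.33 = 7.67.

a = 17.33, b = 7.67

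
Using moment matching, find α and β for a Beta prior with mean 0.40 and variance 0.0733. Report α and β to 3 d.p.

By moment matching, α+β = μ(1−μ)/σ² − 1 = (0.40·0.60)/0.0733 − 1 = 3.2742 − 1 = 2.2742.
Since α/(α+β) = μ, α = 0.40·2.2742 = 0.910 and β = 0.60·2.2742 = 1.365.

α = 0.910, β = 1.365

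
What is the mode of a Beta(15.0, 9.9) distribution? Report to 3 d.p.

With α,β > 1, mode = (α−1)/(α+β−2) = 14.0/22.9 = 0.611.

0.611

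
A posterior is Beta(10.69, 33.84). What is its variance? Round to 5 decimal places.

0.00401

μ = 10.69/44.53 = 0.240063; Var = μ(1−μ)/(α+β+1) = 0.1824327/45.53 = 0.00401.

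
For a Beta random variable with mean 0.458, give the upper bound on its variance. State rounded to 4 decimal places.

Var = μ(1−μ)/(α+β+1), which approaches μ(1−μ) as α+β → 0.
So the supremum is μ(1−μ) = 0.458×0.542 = 0.2482.

0.2482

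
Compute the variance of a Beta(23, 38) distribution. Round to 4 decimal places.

μ = 23/61 = 0.377049; Var = μ(1−μ)/(α+β+1) = 0.2348831/62 = 0.0038.

0.0038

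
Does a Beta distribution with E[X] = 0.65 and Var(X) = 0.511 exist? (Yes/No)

No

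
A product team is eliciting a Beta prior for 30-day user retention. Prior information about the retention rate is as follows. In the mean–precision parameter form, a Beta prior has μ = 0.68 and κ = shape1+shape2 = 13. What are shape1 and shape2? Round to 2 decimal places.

shape1 = 8.84, shape2 = 4.16

shape1 = μκ = 0.68×13 = 8.84 and shape2 = (1−μ)κ = 0.32×13 = 4.16.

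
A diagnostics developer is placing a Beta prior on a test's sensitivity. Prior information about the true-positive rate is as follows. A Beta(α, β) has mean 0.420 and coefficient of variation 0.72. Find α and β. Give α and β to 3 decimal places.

α = 0.699, β = 0.965

σ = CV·μ = 0.72×0.420 = 0.30240, so σ² = 0.091446.
s+1 = μ(1−μ)/σ² = 0.243600/0.091446 = 2.6639, so s = α+β = 1.6639.
α = μs = 0.699, β = (1−μ)s = 0.965.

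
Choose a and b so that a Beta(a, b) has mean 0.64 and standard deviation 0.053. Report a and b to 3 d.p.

σ² = 0.053² = 0.002809.
With s = a+b, Var = μ(1−μ)/(s+1), so s+1 = (0.64×0.36)/0.002809 = 82.0221 and s = 81.0221.
a = μs = 51.854, b = (1−μ)s = 29.168.

a = 51.854, b = 29.168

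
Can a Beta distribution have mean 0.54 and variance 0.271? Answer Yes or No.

No

The Beta variance bound is σ² < μ(1−μ).
Here μ(1−μ) = 0.54×0.46 = 0.2484, and 0.271 ≥ 0.2484.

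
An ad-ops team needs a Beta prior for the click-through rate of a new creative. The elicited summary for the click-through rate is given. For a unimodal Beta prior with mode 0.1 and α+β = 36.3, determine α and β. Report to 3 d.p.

Mode = (α−1)/(κ−2) with κ = α+β, so α−1 = 0.1·34.3 = 3.430.
α = 4.430; β = κ − α = 31.870.

α = 4.430, β = 31.870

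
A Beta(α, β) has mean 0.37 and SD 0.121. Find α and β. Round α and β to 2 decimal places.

α = 5.52, β = 9.40

Variance = 0.121² = 0.014641. The moment-matching identity α+β = μ(1−μ)/Var − 1 gives
α+β = 0.2331/0.014641 − 1 = 14.9210, so α = μ·14.9210 = 5.52 and β = (1−μ)·14.9210 = 9.40.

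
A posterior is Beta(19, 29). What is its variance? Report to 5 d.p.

0.00488

α+β = 48 and αβ = 551, so Var = αβ/[(α+β)²(α+β+1)] = 551/112896 = 0.00488.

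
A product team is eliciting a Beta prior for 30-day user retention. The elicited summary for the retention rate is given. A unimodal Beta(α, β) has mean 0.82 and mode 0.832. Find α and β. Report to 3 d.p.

α = 45.373, β = 9.960

With s = α+β: μ = α/s and mode = (α−1)/(s−2). Eliminating α = μs,
μs − 1 = m(s−2) ⇒ s(μ−m) = 1−2m ⇒ s = -0.664/-0.012 = 55.3333.
So α = μs = 45.373, β = (1−μ)s = 9.960.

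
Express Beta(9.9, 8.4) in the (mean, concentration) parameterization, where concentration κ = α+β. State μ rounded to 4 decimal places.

κ = α+β = 9.9+8.4 = 18.3; μ = α/κ = 9.9/18.3 = 0.5410.

μ = 0.5410, κ = 18.3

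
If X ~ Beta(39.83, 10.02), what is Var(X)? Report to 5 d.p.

μ = 39.83/49.85 = 0.798997; Var = μ(1−μ)/(α+β+1) = 0.1606008/50.85 = 0.00316.

0.00316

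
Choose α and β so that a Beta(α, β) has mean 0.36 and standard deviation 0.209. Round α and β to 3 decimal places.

α = 1.539, β = 2.736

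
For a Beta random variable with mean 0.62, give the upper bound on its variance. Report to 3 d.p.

Var = μ(1−μ)/(α+β+1), which approaches μ(1−μ) as α+β → 0.
So the supremum is μ(1−μ) = 0.62×0.38 = 0.236.

0.236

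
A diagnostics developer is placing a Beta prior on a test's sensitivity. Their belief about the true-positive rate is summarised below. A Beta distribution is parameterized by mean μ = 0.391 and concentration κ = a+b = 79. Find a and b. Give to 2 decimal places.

a = 30.89, b = 48.11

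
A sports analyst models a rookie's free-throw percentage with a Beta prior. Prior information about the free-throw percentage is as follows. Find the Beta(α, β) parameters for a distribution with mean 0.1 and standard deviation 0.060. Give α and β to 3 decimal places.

α = 2.400, β = 21.600

σ² = 0.060² = 0.003600.
With s = α+β, Var = μ(1−μ)/(s+1), so s+1 = (0.1×0.9)/0.003600 = 25.0000 and s = 24.0000.
α = μs = 2.400, β = (1−μ)s = 21.600.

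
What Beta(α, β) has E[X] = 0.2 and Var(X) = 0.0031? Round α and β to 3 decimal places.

α = 10.123, β = 40.490

Let s = α+β. The Beta variance is μ(1−μ)/(s+1).
So s+1 = μ(1−μ)/σ² = (0.2×0.8)/0.0031 = 0.16/0.0031 = 51.6129, giving s = 50.6129.
Then α = μs = 0.2×50.6129 = 10.123 and β = (1−μ)s = 0.8×50.6129 = 40.490.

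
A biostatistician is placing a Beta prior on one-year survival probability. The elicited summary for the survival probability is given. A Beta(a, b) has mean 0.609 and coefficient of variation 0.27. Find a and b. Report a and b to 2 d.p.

σ = CV·μ = 0.27×0.609 = 0.16443, so σ² = 0.027037.
s+1 = μ(1−μ)/σ² = 0.238119/0.027037 = 8.8071, so s = a+b = 7.8071.
a = μs = 4.75, b = (1−μ)s = 3.05.

a = 4.75, b = 3.05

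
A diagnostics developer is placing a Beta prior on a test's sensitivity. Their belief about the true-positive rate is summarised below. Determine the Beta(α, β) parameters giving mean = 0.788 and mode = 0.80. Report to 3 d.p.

With s = α+β: μ = α/s and mode = (α−1)/(s−2). Eliminating α = μs,
μs − 1 = m(s−2) ⇒ s(μ−m) = 1−2m ⇒ s = -0.60/-0.012 = 50.0000.
So α = μs = 39.400, β = (1−μ)s = 10.600.

α = 39.400, β = 10.600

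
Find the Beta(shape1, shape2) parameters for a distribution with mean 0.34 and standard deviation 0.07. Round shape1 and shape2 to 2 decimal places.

Variance = 0.07² = 0.0049. The moment-matching identity shape1+shape2 = μ(1−μ)/Var − 1 gives
shape1+shape2 = 0.2244/0.0049 − 1 = 44.7959, so shape1 = μ·44.7959 = 15.23 and shape2 = (1−μ)·44.7959 = 29.57.

shape1 = 15.23, shape2 = 29.57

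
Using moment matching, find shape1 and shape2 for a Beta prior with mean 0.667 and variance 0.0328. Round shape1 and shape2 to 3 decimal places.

shape1 = 3.850, shape2 = 1.922

Write ν = shape1+shape2; then shape1 = μν and Var = μ(1−μ)/(ν+1).
ν = μ(1−μ)/Var − 1 = 0.222111/0.0328 − 1 = 5.7717.
shape1 = 0.667·5.7717 = 3.850, shape2 = 0.333·5.7717 = 1.922.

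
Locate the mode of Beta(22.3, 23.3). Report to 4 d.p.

The density x^(α−1)(1−x)^(β−1) is maximised at (α−1)/(α+β−2) = 21.3/43.6 = 0.4885.

0.4885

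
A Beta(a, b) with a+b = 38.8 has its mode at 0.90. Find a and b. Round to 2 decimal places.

a = 34.12, b = 4.68

For a,b>1 the mode is (a−1)/(a+b−2), so a = mode·(κ−2)+1 = 0.90×36.8+1 = 34.12.
And b = (1−mode)·(κ−2)+1 = 0.10×36.8+1 = 4.68.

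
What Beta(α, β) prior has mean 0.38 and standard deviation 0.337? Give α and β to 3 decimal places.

Variance = 0.337² = 0.113569. The moment-matching identity α+β = μ(1−μ)/Var − 1 gives
α+β = 0.2356/0.113569 − 1 = 1.0745, so α = μ·1.0745 = 0.408 and β = (1−μ)·1.0745 = 0.666.

α = 0.408, β = 0.666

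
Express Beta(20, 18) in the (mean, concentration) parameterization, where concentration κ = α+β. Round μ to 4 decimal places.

μ = 0.5263, κ = 38

κ = α+β = 20+18 = 38; μ = α/κ = 20/38 = 0.5263.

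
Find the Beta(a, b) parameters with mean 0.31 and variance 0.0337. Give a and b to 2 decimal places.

a = 1.66, b = 3.69

By moment matching, a+b = μ(1−μ)/σ² − 1 = (0.31·0.69)/0.0337 − 1 = 6.3472 − 1 = 5.3472.
Since a/(a+b) = μ, a = 0.31·5.3472 = 1.66 and b = 0.69·5.3472 = 3.69.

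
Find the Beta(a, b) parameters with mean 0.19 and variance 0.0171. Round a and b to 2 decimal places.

a = 1.52, b = 6.48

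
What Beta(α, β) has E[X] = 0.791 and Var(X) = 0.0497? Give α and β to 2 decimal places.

By moment matching, α+β = μ(1−μ)/σ² − 1 = (0.791·0.209)/0.0497 − 1 = 3.3263 − 1 = 2.3263.
Since α/(α+β) = μ, α = 0.791·2.3263 = 1.84 and β = 0.209·2.3263 = 0.49.

α = 1.84, β = 0.49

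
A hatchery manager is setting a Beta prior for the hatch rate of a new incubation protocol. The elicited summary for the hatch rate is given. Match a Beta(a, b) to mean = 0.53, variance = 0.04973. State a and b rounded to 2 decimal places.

a = 2.12, b = 1.88

By moment matching, a+b = μ(1−μ)/σ² − 1 = (0.53·0.47)/0.04973 − 1 = 5.0090 − 1 = 4.0090.
Since a/(a+b) = μ, a = 0.53·4.0090 = 2.12 and b = 0.47·4.0090 = 1.88.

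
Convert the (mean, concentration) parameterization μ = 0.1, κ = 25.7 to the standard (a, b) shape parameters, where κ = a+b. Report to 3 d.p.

Split κ in proportion μ : (1−μ): a = 0.1·25.7 = 2.570, b = 25.7 − 2.570 = 23.130.

a = 2.570, b = 23.130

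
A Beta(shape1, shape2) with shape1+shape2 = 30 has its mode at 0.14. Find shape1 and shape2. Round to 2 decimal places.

shape1 = 4.92, shape2 = 25.08

Since the density peak of Beta(shape1,shape2) is at (shape1−1)/(shape1+shape2−2),
shape1 = 1 + 0.14(30−2) = 4.92 and shape2 = 30 − 4.92 = 25.08.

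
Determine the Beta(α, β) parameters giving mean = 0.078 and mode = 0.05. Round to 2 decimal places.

α = 2.51, β = 29.64

With s = α+β: μ = α/s and mode = (α−1)/(s−2). Eliminating α = μs,
μs − 1 = m(s−2) ⇒ s(μ−m) = 1−2m ⇒ s = 0.90/0.028 = 32.1429.
So α = μs = 2.51, β = (1−μ)s = 29.64.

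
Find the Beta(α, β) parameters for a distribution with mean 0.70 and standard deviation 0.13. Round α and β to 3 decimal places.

First σ² = 0.0169. Setting α = μn, β = (1−μ)n with n = α+β,
μ(1−μ)/(n+1) = 0.0169 ⇒ n+1 = 0.2100/0.0169 = 12.4260 ⇒ n = 11.4260.
Hence α = 0.70×11.4260 = 7.998, β = 0.30×11.4260 = 3.428.

α = 7.998, β = 3.428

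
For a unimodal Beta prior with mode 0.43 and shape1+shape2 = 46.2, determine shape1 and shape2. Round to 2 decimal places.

For shape1,shape2>1 the mode is (shape1−1)/(shape1+shape2−2), so shape1 = mode·(κ−2)+1 = 0.43×44.2+1 = 20.01.
And shape2 = (1−mode)·(κ−2)+1 = 0.57×44.2+1 = 26.19.

shape1 = 20.01, shape2 = 26.19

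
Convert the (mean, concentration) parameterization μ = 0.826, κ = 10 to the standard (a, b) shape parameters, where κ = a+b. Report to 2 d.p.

a = 8.26, b = 1.74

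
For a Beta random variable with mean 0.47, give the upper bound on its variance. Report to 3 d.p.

0.249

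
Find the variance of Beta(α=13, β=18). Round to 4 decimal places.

0.0076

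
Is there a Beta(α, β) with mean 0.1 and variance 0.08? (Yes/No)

For any Beta, Var(X) < E[X]·(1−E[X]).
Here μ(1−μ) = 0.1×0.9 = 0.09, and 0.08 < 0.09.

Yes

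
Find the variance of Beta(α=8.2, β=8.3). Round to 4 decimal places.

0.0143

α+β = 16.5 and αβ = 68.06, so Var = αβ/[(α+β)²(α+β+1)] = 68.06/4764.375 = 0.0143.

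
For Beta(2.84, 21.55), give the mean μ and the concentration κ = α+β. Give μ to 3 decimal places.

μ = 0.116, κ = 24.39

κ = α+β = 2.84+21.55 = 24.39; μ = α/κ = 2.84/24.39 = 0.116.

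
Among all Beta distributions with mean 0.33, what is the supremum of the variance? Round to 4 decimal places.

0.2211

For fixed mean μ the Beta variance is μ(1−μ)/(α+β+1), increasing as α+β decreases.
Its least upper bound (not attained) is μ(1−μ) = 0.33·0.67 = 0.2211.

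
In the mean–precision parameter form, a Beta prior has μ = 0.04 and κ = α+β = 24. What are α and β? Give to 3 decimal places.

α = μκ = 0.04×24 = 0.960 and β = (1−μ)κ = 0.96×24 = 23.040.

α = 0.960, β = 23.040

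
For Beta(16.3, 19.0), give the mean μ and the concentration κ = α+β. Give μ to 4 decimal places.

μ = 0.4618, κ = 35.3

κ = α+β = 16.3+19.0 = 35.3; μ = α/κ = 16.3/35.3 = 0.4618.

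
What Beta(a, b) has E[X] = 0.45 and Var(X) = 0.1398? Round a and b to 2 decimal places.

a = 0.35, b = 0.42

Let s = a+b. The Beta variance is μ(1−μ)/(s+1).
So s+1 = μ(1−μ)/σ² = (0.45×0.55)/0.1398 = 0.2475/0.1398 = 1.7704, giving s = 0.7704.
Then a = μs = 0.45×0.7704 = 0.35 and b = (1−μ)s = 0.55×0.7704 = 0.42.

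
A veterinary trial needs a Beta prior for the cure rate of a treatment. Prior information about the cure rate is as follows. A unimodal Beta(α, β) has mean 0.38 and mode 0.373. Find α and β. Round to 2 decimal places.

Let s = α+β. Mean gives α = μs = 0.38s; mode gives (α−1)/(s−2) = 0.373.
Substituting: 0.38s − 1 = 0.373(s−2) = 0.373s − 0.746, so 0.007s = 0.254 and s = 36.2857.
Then α = 0.38×36.2857 = 13.79 and β = s−α = 22.50.

α = 13.79, β = 22.50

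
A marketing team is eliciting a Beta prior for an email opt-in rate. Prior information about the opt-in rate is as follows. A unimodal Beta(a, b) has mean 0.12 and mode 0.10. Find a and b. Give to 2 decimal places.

a = 4.80, b = 35.20

With s = a+b: μ = a/s and mode = (a−1)/(s−2). Eliminating a = μs,
μs − 1 = m(s−2) ⇒ s(μ−m) = 1−2m ⇒ s = 0.80/0.02 = 40.0000.
So a = μs = 4.80, b = (1−μ)s = 35.20.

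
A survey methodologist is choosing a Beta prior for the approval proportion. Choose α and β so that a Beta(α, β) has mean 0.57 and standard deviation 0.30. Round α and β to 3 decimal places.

α = 0.982, β = 0.741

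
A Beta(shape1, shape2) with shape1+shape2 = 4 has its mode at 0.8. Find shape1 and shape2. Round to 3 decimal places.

shape1 = 2.600, shape2 = 1.400

Mode = (shape1−1)/(κ−2) with κ = shape1+shape2, so shape1−1 = 0.8·2 = 1.600.
shape1 = 2.600; shape2 = κ − shape1 = 1.400.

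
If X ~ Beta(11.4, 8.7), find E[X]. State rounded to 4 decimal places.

The Beta mean is α/(α+β) = 11.4/(11.4+8.7) = 0.5672.

0.5672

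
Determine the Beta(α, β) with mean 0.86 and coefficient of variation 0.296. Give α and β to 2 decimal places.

α = 0.74, β = 0.12

Var = (CV·μ)² = (0.296×0.86)² = 0.064801.
α+β = μ(1−μ)/Var − 1 = 0.1204/0.064801 − 1 = 0.8580.
Thus α = 0.86·0.8580 = 0.74 and β = 0.14·0.8580 = 0.12.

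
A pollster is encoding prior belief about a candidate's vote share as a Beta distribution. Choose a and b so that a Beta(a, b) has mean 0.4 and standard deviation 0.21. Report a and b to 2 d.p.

σ² = 0.21² = 0.0441.
With s = a+b, Var = μ(1−μ)/(s+1), so s+1 = (0.4×0.6)/0.0441 = 5.4422 and s = 4.4422.
a = μs = 1.78, b = (1−μ)s = 2.67.

a = 1.78, b = 2.67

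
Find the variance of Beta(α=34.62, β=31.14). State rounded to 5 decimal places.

μ = 34.62/65.76 = 0.526460; Var = μ(1−μ)/(α+β+1) = 0.2492999/66.76 = 0.00373.

0.00373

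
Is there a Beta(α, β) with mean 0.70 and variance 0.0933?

Yes

For any Beta, Var(X) < E[X]·(1−E[X]).
Here μ(1−μ) = 0.70×0.30 = 0.2100, and 0.0933 < 0.2100.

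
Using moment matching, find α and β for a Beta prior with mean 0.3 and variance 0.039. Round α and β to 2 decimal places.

α = 1.32, β = 3.07

By moment matching, α+β = μ(1−μ)/σ² − 1 = (0.3·0.7)/0.039 − 1 = 5.3846 − 1 = 4.3846.
Since α/(α+β) = μ, α = 0.3·4.3846 = 1.32 and β = 0.7·4.3846 = 3.07.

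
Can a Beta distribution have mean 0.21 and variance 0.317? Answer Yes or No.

For any Beta, Var(X) < E[X]·(1−E[X]).
Here μ(1−μ) = 0.21×0.79 = 0.1659, and 0.317 ≥ 0.1659.

No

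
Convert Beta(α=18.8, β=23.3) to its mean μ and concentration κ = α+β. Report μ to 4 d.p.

μ = 0.4466, κ = 42.1

κ = α+β = 18.8+23.3 = 42.1; μ = α/κ = 18.8/42.1 = 0.4466.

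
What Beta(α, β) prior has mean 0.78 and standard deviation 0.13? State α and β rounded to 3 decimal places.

α = 7.140, β = 2.014

Variance = 0.13² = 0.0169. The moment-matching identity α+β = μ(1−μ)/Var − 1 gives
α+β = 0.1716/0.0169 − 1 = 9.1538, so α = μ·9.1538 = 7.140 and β = (1−μ)·9.1538 = 2.014.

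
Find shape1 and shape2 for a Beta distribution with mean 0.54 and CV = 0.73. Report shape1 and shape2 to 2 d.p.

σ = CV·μ = 0.73×0.54 = 0.39420, so σ² = 0.155394.
s+1 = μ(1−μ)/σ² = 0.2484/0.155394 = 1.5985, so s = shape1+shape2 = 0.5985.
shape1 = μs = 0.32, shape2 = (1−μ)s = 0.28.

shape1 = 0.32, shape2 = 0.28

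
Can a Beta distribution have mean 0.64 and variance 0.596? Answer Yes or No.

No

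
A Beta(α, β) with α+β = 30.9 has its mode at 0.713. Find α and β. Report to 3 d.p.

α = 21.606, β = 9.294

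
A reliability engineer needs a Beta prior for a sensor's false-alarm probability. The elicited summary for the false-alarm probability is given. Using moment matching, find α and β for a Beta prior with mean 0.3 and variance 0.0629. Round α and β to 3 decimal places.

Write ν = α+β; then α = μν and Var = μ(1−μ)/(ν+1).
ν = μ(1−μ)/Var − 1 = 0.21/0.0629 − 1 = 2.3386.
α = 0.3·2.3386 = 0.702, β = 0.7·2.3386 = 1.637.

α = 0.702, β = 1.637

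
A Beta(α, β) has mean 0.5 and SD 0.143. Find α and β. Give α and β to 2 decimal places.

Variance = 0.143² = 0.020449. The moment-matching identity α+β = μ(1−μ)/Var − 1 gives
α+β = 0.25/0.020449 − 1 = 11.2255, so α = μ·11.2255 = 5.61 and β = (1−μ)·11.2255 = 5.61.

α = 5.61, β = 5.61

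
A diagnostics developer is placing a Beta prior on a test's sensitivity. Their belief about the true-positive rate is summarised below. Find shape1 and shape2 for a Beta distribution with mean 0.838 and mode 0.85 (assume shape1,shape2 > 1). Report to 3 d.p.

With s = shape1+shape2: μ = shape1/s and mode = (shape1−1)/(s−2). Eliminating shape1 = μs,
μs − 1 = m(s−2) ⇒ s(μ−m) = 1−2m ⇒ s = -0.70/-0.012 = 58.3333.
So shape1 = μs = 48.883, shape2 = (1−μ)s = 9.450.

shape1 = 48.883, shape2 = 9.450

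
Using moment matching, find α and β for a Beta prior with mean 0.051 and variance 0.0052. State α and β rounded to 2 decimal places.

α = 0.42, β = 7.88

Let s = α+β. The Beta variance is μ(1−μ)/(s+1).
So s+1 = μ(1−μ)/σ² = (0.051×0.949)/0.0052 = 0.048399/0.0052 = 9.3075, giving s = 8.3075.
Then α = μs = 0.051×8.3075 = 0.42 and β = (1−μ)s = 0.949×8.3075 = 7.88.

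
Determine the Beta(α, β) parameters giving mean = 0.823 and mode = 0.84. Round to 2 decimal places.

With s = α+β: μ = α/s and mode = (α−1)/(s−2). Eliminating α = μs,
μs − 1 = m(s−2) ⇒ s(μ−m) = 1−2m ⇒ s = -0.68/-0.017 = 40.0000.
So α = μs = 32.92, β = (1−μ)s = 7.08.

α = 32.92, β = 7.08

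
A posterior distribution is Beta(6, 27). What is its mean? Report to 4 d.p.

0.1818

E[X] = α/(α+β) = 6/33 = 0.1818.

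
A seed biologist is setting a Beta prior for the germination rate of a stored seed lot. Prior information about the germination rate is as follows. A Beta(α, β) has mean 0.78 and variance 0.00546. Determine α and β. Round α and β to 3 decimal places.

By moment matching, α+β = μ(1−μ)/σ² − 1 = (0.78·0.22)/0.00546 − 1 = 31.4286 − 1 = 30.4286.
Since α/(α+β) = μ, α = 0.78·30.4286 = 23.734 and β = 0.22·30.4286 = 6.694.

α = 23.734, β = 6.694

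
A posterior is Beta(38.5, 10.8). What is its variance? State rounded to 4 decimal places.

0.0034

α+β = 49.3 and αβ = 415.80, so Var = αβ/[(α+β)²(α+β+1)] = 415.80/122253.647 = 0.0034.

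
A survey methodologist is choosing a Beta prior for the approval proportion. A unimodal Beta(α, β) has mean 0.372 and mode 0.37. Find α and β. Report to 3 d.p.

α = 48.360, β = 81.640

With s = α+β: μ = α/s and mode = (α−1)/(s−2). Eliminating α = μs,
μs − 1 = m(s−2) ⇒ s(μ−m) = 1−2m ⇒ s = 0.26/0.002 = 130.0000.
So α = μs = 48.360, β = (1−μ)s = 81.640.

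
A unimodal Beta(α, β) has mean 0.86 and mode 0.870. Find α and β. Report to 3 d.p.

α = 63.640, β = 10.360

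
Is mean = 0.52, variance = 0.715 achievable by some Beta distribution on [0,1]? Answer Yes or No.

A Beta with mean μ has variance μ(1−μ)/(α+β+1) < μ(1−μ).
Here μ(1−μ) = 0.52×0.48 = 0.2496, and 0.715 ≥ 0.2496.

No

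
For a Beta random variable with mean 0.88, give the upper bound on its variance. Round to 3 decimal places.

0.106

For fixed mean μ the Beta variance is μ(1−μ)/(α+β+1), increasing as α+β decreases.
Its least upper bound (not attained) is μ(1−μ) = 0.88·0.12 = 0.106.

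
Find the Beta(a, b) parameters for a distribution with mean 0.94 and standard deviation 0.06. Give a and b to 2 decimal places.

Variance = 0.06² = 0.0036. The moment-matching identity a+b = μ(1−μ)/Var − 1 gives
a+b = 0.0564/0.0036 − 1 = 14.6667, so a = μ·14.6667 = 13.79 and b = (1−μ)·14.6667 = 0.88.

a = 13.79, b = 0.88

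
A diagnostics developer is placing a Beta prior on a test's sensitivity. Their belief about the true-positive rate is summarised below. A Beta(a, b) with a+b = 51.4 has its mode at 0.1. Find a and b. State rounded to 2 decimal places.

a = 5.94, b = 45.46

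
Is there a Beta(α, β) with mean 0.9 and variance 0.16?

No

The Beta variance bound is σ² < μ(1−μ).
Here μ(1−μ) = 0.9×0.1 = 0.09, and 0.16 ≥ 0.09.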